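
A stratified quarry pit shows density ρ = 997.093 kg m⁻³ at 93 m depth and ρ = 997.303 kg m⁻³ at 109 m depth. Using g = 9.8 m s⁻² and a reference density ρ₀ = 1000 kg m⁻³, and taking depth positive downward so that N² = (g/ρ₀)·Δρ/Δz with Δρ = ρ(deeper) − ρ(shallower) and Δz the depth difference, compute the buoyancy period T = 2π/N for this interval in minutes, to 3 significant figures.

9.23 min

Δρ = 997.303 − 997.093 = 0.210 kg m⁻³ over Δz = 109 − 93 = 16 m.
N² = (9.8/1000) × (0.210/16) = 1.2863 × 10⁻⁴ s⁻².
N = √(1.2863 × 10⁻⁴) = 0.011342 rad s⁻¹, so T = 2π/N = 553.98 s = 9.2330 min ≈ 9.23 min.
Since Δρ > 0 the layer is stably stratified.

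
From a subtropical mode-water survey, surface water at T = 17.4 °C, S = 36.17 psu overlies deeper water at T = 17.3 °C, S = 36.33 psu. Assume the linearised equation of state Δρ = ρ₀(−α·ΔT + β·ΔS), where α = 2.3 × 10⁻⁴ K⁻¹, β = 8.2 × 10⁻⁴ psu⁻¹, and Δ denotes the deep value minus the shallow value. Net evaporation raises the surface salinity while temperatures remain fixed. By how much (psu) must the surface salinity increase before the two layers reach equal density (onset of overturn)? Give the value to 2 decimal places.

Neutral buoyancy requires −α(T_deep − T_surf) + β(S_deep − S_surf′) = 0.
S_surf′ = S_deep − (α/β)·ΔT = 36.33 − (2.3 × 10⁻⁴/8.2 × 10⁻⁴)·(-0.1) = 36.3580 psu.
Increase required: 36.3580 − 36.17 = 0.1880 psu.

0.19 psu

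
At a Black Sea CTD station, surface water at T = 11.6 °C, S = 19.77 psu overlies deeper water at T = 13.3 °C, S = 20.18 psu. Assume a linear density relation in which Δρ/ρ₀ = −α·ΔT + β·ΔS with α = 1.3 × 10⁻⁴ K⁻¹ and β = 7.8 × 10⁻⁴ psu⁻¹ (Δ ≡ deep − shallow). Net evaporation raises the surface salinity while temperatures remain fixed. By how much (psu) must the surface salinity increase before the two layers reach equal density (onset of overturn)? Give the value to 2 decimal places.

Neutral buoyancy requires −α(T_deep − T_surf) + β(S_deep − S_surf′) = 0.
S_surf′ = S_deep − (α/β)·ΔT = 20.18 − (1.3 × 10⁻⁴/7.8 × 10⁻⁴)·(+1.7) = 19.8967 psu.
Increase required: 19.8967 − 19.77 = 0.1267 psu.

0.13 psu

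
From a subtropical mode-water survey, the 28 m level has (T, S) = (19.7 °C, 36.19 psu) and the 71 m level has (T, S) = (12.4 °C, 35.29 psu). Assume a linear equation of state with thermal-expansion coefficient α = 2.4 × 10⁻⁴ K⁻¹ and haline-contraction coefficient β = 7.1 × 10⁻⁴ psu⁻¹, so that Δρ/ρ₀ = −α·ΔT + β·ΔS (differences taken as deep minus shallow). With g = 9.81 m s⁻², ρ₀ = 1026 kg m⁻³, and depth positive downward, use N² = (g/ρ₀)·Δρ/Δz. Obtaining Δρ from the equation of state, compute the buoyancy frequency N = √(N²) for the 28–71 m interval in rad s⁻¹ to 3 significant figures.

0.0159 rad s⁻¹

ΔT = -7.3 K, ΔS = -0.90 psu (deep − shallow).
Δρ/ρ₀ = −αΔT + βΔS = 1.752 × 10⁻³ − 6.39 × 10⁻⁴ = 1.113 × 10⁻³, so Δρ ≈ 1.142 kg m⁻³.
N² = (g/ρ₀)·Δρ/Δz = g·(Δρ/ρ₀)/Δz = 9.81 × 1.113 × 10⁻³ / 43 = 2.5392 × 10⁻⁴ s⁻².
N = √(2.5392 × 10⁻⁴) = 0.015935 rad s⁻¹ ≈ 0.0159 rad s⁻¹.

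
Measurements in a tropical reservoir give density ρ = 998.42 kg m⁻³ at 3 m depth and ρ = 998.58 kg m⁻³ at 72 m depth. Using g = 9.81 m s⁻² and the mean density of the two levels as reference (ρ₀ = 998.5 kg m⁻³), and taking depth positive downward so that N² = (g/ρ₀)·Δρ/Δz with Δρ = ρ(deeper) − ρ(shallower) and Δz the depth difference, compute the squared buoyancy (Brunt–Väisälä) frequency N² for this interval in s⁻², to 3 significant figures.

Δρ = 998.58 − 998.42 = 0.16 kg m⁻³ over Δz = 72 − 3 = 69 m.
N² = (9.81/998.5) × (0.16/69) = 2.2782 × 10⁻⁵ s⁻² ≈ 2.28 × 10⁻⁵ s⁻².

2.28 × 10⁻⁵ s⁻²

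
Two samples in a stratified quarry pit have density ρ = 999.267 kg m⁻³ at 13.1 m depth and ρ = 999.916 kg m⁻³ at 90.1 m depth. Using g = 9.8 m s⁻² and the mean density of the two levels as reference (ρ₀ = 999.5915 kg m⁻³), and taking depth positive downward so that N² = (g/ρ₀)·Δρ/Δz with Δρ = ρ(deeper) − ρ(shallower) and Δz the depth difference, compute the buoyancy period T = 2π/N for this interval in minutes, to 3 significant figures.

Δρ = 999.916 − 999.267 = 0.649 kg m⁻³ over Δz = 90.1 − 13.1 = 77 m.
N² = (9.8/999.5915) × (0.649/77) = 8.2634 × 10⁻⁵ s⁻².
N = √(8.2634 × 10⁻⁵) = 9.0903 × 10⁻³ rad s⁻¹, so T = 2π/N = 691.20 s = 11.520 min ≈ 11.5 min.

11.5 min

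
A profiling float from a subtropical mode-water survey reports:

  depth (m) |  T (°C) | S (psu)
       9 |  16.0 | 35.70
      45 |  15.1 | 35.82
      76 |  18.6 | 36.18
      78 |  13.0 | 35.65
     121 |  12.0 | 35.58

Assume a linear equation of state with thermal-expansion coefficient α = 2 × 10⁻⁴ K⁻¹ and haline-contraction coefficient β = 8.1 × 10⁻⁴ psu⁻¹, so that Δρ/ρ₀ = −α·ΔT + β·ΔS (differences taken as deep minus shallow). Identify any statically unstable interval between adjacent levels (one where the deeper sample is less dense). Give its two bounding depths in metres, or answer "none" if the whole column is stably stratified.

Evaluate Δρ/ρ₀ = −αΔT + βΔS across each adjacent pair:
  9–45 m: −αΔT+βΔS = −(2 × 10⁻⁴)(-0.9)+(8.1 × 10⁻⁴)(+0.12) = 2.8 × 10⁻⁴ → stable
  45–76 m: −αΔT+βΔS = −(2 × 10⁻⁴)(+3.5)+(8.1 × 10⁻⁴)(+0.36) = -4.1 × 10⁻⁴ → UNSTABLE
  76–78 m: −αΔT+βΔS = −(2 × 10⁻⁴)(-5.6)+(8.1 × 10⁻⁴)(-0.53) = 6.9 × 10⁻⁴ → stable
  78–121 m: −αΔT+βΔS = −(2 × 10⁻⁴)(-1.0)+(8.1 × 10⁻⁴)(-0.07) = 1.4 × 10⁻⁴ → stable
The 45–76 m interval has Δρ < 0: lighter water underlies denser water.

45–76 m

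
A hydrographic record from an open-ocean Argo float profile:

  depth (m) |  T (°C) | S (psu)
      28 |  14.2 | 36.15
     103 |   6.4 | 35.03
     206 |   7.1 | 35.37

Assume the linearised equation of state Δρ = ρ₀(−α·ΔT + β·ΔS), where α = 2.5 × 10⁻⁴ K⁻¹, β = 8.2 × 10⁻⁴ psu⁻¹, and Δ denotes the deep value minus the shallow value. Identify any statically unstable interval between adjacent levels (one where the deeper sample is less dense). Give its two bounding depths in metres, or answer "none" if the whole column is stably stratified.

Evaluate Δρ/ρ₀ = −αΔT + βΔS across each adjacent pair:
  28–103 m: −αΔT+βΔS = −(2.5 × 10⁻⁴)(-7.8)+(8.2 × 10⁻⁴)(-1.12) = 1.0 × 10⁻³ → stable
  103–206 m: −αΔT+βΔS = −(2.5 × 10⁻⁴)(+0.7)+(8.2 × 10⁻⁴)(+0.34) = 1.0 × 10⁻⁴ → stable
Every interval has Δρ > 0: the column is stably stratified throughout.

none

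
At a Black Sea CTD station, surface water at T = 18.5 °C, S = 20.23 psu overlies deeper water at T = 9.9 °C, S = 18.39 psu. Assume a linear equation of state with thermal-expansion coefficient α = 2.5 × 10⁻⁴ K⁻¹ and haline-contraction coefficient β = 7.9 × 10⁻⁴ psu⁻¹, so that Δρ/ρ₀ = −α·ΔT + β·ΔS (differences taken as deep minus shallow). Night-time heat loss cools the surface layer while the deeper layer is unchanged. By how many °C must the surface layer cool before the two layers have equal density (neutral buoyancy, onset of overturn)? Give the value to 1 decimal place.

Neutral buoyancy requires Δρ = 0, i.e. −α(T_deep − T_surf′) + β(S_deep − S_surf) = 0.
T_surf′ = T_deep − (β/α)·ΔS = 9.9 − (7.9 × 10⁻⁴/2.5 × 10⁻⁴)·(-1.84) = 15.714 °C.
Cooling required: 18.5 − (15.714) = 2.786 °C.

2.8 °C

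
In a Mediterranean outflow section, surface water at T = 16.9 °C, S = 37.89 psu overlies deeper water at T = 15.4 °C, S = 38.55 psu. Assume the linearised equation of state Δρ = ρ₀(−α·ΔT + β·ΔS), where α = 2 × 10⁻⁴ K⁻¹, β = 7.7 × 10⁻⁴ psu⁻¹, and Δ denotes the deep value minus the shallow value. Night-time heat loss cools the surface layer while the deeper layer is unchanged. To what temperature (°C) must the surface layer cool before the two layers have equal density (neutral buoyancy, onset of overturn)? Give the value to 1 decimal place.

Neutral buoyancy requires Δρ = 0, i.e. −α(T_deep − T_surf′) + β(S_deep − S_surf) = 0.
T_surf′ = T_deep − (β/α)·ΔS = 15.4 − (7.7 × 10⁻⁴/2 × 10⁻⁴)·(+0.66) = 12.859 °C.
Cooling required: 16.9 − (12.859) = 4.041 °C.

12.9 °C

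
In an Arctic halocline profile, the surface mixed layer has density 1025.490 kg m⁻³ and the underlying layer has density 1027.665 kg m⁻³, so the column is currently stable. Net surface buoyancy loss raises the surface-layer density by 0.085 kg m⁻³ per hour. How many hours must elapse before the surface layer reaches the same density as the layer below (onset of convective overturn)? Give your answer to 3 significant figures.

Density deficit of the surface layer: 1027.665 − 1025.490 = 2.175 kg m⁻³.
Required change = 2.175 / 0.085 = 25.6 hours.

25.6 hours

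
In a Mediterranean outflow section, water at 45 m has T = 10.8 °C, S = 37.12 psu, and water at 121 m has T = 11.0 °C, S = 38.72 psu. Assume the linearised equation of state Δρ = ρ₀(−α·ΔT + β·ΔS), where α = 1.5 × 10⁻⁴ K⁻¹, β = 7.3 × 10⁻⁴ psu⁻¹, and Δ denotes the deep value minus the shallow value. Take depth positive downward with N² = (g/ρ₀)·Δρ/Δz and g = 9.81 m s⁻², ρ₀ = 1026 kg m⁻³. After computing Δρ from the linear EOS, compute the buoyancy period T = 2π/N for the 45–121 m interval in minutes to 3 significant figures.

8.64 min

ΔT = +0.2 K, ΔS = +1.60 psu (deep − shallow).
Δρ/ρ₀ = −αΔT + βΔS = -3.00 × 10⁻⁵ + 1.168 × 10⁻³ = 1.138 × 10⁻³, so Δρ ≈ 1.168 kg m⁻³.
N² = (g/ρ₀)·Δρ/Δz = g·(Δρ/ρ₀)/Δz = 9.81 × 1.138 × 10⁻³ / 76 = 1.4689 × 10⁻⁴ s⁻².
N = √(1.4689 × 10⁻⁴) = 0.012120 rad s⁻¹ → T = 2π/N = 518.41 s = 8.6402 min ≈ 8.64 min.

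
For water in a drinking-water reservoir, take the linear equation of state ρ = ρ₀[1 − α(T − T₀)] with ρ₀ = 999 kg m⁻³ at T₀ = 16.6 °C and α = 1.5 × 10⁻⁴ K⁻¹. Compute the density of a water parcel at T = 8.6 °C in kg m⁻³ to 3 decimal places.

1000.199 kg m⁻³

T − T₀ = -8.0 K.
Bracket = 1 − α·(-8.0) = 1 + (1.20 × 10⁻³) = 1.0012000.
ρ = 999 × 1.0012000 = 1000.199 kg m⁻³.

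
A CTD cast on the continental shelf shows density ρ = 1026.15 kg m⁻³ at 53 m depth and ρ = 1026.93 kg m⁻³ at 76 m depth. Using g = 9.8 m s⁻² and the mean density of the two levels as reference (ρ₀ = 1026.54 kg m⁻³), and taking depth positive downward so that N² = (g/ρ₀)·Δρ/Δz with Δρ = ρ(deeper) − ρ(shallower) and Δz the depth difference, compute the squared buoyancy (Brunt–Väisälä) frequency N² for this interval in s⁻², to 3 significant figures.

3.24 × 10⁻⁴ s⁻²

Δρ = 1026.93 − 1026.15 = 0.78 kg m⁻³ over Δz = 76 − 53 = 23 m.
N² = (9.8/1026.54) × (0.78/23) = 3.2376 × 10⁻⁴ s⁻² ≈ 3.24 × 10⁻⁴ s⁻².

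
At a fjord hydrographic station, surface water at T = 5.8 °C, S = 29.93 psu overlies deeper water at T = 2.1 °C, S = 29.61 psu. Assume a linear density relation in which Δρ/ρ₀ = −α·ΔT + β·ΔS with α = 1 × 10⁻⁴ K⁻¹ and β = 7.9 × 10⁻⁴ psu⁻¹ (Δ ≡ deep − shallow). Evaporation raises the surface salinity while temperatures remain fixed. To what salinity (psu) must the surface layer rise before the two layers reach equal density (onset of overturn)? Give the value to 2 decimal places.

30.08 psu

Neutral buoyancy requires −α(T_deep − T_surf) + β(S_deep − S_surf′) = 0.
S_surf′ = S_deep − (α/β)·ΔT = 29.61 − (1 × 10⁻⁴/7.9 × 10⁻⁴)·(-3.7) = 30.0784 psu.
Increase required: 30.0784 − 29.93 = 0.1484 psu.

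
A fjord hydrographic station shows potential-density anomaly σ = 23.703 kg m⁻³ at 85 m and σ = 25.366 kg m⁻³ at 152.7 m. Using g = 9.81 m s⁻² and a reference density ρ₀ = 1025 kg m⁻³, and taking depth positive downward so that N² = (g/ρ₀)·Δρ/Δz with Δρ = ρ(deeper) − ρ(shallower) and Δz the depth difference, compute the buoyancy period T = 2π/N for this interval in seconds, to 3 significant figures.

410 s

Δρ = 1025.366 − 1023.703 = 1.663 kg m⁻³ over Δz = 152.7 − 85 = 67.7 m.
N² = (9.81/1025) × (1.663/67.7) = 2.3510 × 10⁻⁴ s⁻².
N = √(2.3510 × 10⁻⁴) = 0.015333 rad s⁻¹, so T = 2π/N = 409.78 s ≈ 410 s.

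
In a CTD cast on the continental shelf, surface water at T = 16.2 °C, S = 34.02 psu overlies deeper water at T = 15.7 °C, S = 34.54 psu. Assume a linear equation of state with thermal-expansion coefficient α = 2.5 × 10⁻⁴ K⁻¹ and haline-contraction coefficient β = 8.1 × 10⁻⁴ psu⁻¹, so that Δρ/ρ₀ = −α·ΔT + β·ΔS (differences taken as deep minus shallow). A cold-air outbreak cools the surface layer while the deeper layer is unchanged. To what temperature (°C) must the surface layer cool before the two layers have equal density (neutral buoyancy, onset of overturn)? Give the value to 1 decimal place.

Neutral buoyancy requires Δρ = 0, i.e. −α(T_deep − T_surf′) + β(S_deep − S_surf) = 0.
T_surf′ = T_deep − (β/α)·ΔS = 15.7 − (8.1 × 10⁻⁴/2.5 × 10⁻⁴)·(+0.52) = 14.015 °C.
Cooling required: 16.2 − (14.015) = 2.185 °C.

14.0 °C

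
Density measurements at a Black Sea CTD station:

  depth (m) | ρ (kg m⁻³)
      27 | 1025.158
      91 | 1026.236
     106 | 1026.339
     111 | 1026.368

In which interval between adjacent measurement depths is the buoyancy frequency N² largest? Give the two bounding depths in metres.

27–91 m

Compute the density gradient over each adjacent pair:
  27–91 m: Δρ/Δz = 1.078/64 = 0.017 kg m⁻⁴
  91–106 m: Δρ/Δz = 0.103/15 = 6.9 × 10⁻³ kg m⁻⁴
  106–111 m: Δρ/Δz = 0.029/5 = 5.8 × 10⁻³ kg m⁻⁴
The largest gradient is in the 27–91 m interval — the pycnocline.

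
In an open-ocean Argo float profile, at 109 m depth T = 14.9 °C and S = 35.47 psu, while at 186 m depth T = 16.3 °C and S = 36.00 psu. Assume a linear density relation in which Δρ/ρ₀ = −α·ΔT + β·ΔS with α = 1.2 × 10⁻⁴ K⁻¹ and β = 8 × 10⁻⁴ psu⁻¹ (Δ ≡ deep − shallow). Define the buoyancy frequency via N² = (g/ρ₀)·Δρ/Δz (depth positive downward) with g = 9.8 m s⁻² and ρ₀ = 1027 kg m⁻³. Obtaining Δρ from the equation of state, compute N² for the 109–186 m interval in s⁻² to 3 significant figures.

ΔT = +1.4 K, ΔS = +0.53 psu (deep − shallow).
Δρ/ρ₀ = −αΔT + βΔS = -1.68 × 10⁻⁴ + 4.24 × 10⁻⁴ = 2.56 × 10⁻⁴, so Δρ ≈ 0.2629 kg m⁻³.
N² = (g/ρ₀)·Δρ/Δz = g·(Δρ/ρ₀)/Δz = 9.8 × 2.56 × 10⁻⁴ / 77 = 3.2582 × 10⁻⁵ s⁻² ≈ 3.26 × 10⁻⁵ s⁻².

3.26 × 10⁻⁵ s⁻²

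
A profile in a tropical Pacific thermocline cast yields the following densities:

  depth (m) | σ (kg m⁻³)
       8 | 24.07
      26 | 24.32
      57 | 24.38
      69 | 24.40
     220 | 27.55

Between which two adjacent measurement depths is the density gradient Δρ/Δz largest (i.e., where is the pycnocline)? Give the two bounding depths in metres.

69–220 m

Compute the density gradient over each adjacent pair:
  8–26 m: Δρ/Δz = 0.25/18 = 0.014 kg m⁻⁴
  26–57 m: Δρ/Δz = 0.06/31 = 1.9 × 10⁻³ kg m⁻⁴
  57–69 m: Δρ/Δz = 0.02/12 = 1.7 × 10⁻³ kg m⁻⁴
  69–220 m: Δρ/Δz = 3.15/151 = 0.021 kg m⁻⁴
The largest gradient is in the 69–220 m interval — the pycnocline.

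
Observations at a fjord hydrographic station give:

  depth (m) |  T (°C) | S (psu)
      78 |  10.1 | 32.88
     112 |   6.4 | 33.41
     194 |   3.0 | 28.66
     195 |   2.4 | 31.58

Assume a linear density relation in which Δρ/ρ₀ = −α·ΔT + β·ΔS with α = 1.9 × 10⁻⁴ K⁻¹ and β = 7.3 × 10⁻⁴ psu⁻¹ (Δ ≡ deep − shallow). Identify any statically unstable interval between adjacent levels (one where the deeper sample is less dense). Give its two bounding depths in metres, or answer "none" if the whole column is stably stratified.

112–194 m

Evaluate Δρ/ρ₀ = −αΔT + βΔS across each adjacent pair:
  78–112 m: −αΔT+βΔS = −(1.9 × 10⁻⁴)(-3.7)+(7.3 × 10⁻⁴)(+0.53) = 1.1 × 10⁻³ → stable
  112–194 m: −αΔT+βΔS = −(1.9 × 10⁻⁴)(-3.4)+(7.3 × 10⁻⁴)(-4.75) = -2.8 × 10⁻³ → UNSTABLE
  194–195 m: −αΔT+βΔS = −(1.9 × 10⁻⁴)(-0.6)+(7.3 × 10⁻⁴)(+2.92) = 2.2 × 10⁻³ → stable
The 112–194 m interval has Δρ < 0: lighter water underlies denser water.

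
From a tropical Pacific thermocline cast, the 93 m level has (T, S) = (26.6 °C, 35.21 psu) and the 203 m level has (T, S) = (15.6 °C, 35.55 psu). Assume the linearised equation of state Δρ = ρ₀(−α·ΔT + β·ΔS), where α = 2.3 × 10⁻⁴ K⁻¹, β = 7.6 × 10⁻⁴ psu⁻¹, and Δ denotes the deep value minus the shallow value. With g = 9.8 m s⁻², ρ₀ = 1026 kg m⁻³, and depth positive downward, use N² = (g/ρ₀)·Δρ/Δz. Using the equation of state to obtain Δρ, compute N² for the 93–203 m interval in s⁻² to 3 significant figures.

2.48 × 10⁻⁴ s⁻²

ΔT = -11.0 K, ΔS = +0.34 psu (deep − shallow).
Δρ/ρ₀ = −αΔT + βΔS = 2.53 × 10⁻³ + 2.584 × 10⁻⁴ = 2.7884 × 10⁻³, so Δρ ≈ 2.861 kg m⁻³.
N² = (g/ρ₀)·Δρ/Δz = g·(Δρ/ρ₀)/Δz = 9.8 × 2.7884 × 10⁻³ / 110 = 2.4842 × 10⁻⁴ s⁻² ≈ 2.48 × 10⁻⁴ s⁻².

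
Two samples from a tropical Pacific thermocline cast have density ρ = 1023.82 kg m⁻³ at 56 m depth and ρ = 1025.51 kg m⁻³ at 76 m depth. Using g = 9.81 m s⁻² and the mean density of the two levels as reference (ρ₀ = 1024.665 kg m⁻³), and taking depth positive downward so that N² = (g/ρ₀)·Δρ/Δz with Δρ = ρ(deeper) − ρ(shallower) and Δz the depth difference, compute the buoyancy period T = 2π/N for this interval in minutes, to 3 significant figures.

Δρ = 1025.51 − 1023.82 = 1.69 kg m⁻³ over Δz = 76 − 56 = 20 m.
N² = (9.81/1024.665) × (1.69/20) = 8.0899 × 10⁻⁴ s⁻².
N = √(8.0899 × 10⁻⁴) = 0.028443 rad s⁻¹, so T = 2π/N = 220.90 s = 3.6817 min ≈ 3.68 min.

3.68 min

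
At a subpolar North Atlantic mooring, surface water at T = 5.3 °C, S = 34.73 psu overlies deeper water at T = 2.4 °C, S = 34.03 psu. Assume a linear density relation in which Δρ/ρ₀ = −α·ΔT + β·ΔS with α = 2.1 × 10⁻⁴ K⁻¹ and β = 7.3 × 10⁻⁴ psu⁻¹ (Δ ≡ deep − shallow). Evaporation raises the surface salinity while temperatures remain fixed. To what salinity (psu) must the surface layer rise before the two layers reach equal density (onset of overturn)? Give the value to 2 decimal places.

Neutral buoyancy requires −α(T_deep − T_surf) + β(S_deep − S_surf′) = 0.
S_surf′ = S_deep − (α/β)·ΔT = 34.03 − (2.1 × 10⁻⁴/7.3 × 10⁻⁴)·(-2.9) = 34.8642 psu.
Increase required: 34.8642 − 34.73 = 0.1342 psu.

34.86 psu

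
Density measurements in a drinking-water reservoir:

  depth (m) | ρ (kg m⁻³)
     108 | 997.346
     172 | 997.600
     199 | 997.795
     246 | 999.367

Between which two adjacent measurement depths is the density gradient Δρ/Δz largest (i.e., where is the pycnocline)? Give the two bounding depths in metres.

199–246 m

Compute the density gradient over each adjacent pair:
  108–172 m: Δρ/Δz = 0.254/64 = 4.0 × 10⁻³ kg m⁻⁴
  172–199 m: Δρ/Δz = 0.195/27 = 7.2 × 10⁻³ kg m⁻⁴
  199–246 m: Δρ/Δz = 1.572/47 = 0.033 kg m⁻⁴
The largest gradient is in the 199–246 m interval — the pycnocline.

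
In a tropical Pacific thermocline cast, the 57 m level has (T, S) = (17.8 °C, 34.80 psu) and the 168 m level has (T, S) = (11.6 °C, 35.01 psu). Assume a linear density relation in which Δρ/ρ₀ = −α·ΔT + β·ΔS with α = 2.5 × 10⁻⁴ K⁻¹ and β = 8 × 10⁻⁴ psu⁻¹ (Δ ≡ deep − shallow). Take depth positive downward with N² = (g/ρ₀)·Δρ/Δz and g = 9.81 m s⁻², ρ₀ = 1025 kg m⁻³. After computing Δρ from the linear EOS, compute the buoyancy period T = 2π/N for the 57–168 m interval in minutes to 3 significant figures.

ΔT = -6.2 K, ΔS = +0.21 psu (deep − shallow).
Δρ/ρ₀ = −αΔT + βΔS = 1.55 × 10⁻³ + 1.68 × 10⁻⁴ = 1.718 × 10⁻³, so Δρ ≈ 1.761 kg m⁻³.
N² = (g/ρ₀)·Δρ/Δz = g·(Δρ/ρ₀)/Δz = 9.81 × 1.718 × 10⁻³ / 111 = 1.5183 × 10⁻⁴ s⁻².
N = √(1.5183 × 10⁻⁴) = 0.012322 rad s⁻¹ → T = 2π/N = 509.92 s = 8.4987 min ≈ 8.50 min.

8.50 min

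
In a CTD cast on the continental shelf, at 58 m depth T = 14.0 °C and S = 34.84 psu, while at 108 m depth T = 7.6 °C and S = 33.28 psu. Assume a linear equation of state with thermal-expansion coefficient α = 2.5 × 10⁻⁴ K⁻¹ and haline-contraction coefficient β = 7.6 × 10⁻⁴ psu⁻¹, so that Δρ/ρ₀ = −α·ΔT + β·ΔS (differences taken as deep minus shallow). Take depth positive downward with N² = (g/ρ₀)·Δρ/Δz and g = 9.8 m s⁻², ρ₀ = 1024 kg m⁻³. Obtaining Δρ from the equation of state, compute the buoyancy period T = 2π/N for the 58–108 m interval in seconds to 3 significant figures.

ΔT = -6.4 K, ΔS = -1.56 psu (deep − shallow).
Δρ/ρ₀ = −αΔT + βΔS = 1.60 × 10⁻³ − 1.1856 × 10⁻³ = 4.144 × 10⁻⁴, so Δρ ≈ 0.4243 kg m⁻³.
N² = (g/ρ₀)·Δρ/Δz = g·(Δρ/ρ₀)/Δz = 9.8 × 4.144 × 10⁻⁴ / 50 = 8.1222 × 10⁻⁵ s⁻².
N = √(8.1222 × 10⁻⁵) = 9.0123 × 10⁻³ rad s⁻¹ → T = 2π/N = 697.18 s ≈ 697 s.

697 s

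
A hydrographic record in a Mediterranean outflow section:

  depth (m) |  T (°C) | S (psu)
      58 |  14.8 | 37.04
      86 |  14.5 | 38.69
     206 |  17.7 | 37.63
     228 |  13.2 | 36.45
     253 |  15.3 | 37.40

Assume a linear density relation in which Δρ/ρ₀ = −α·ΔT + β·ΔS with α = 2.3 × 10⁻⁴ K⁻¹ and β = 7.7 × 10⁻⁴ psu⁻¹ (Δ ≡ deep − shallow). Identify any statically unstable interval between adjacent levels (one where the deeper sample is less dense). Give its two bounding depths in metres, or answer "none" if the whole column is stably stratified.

Evaluate Δρ/ρ₀ = −αΔT + βΔS across each adjacent pair:
  58–86 m: −αΔT+βΔS = −(2.3 × 10⁻⁴)(-0.3)+(7.7 × 10⁻⁴)(+1.65) = 1.3 × 10⁻³ → stable
  86–206 m: −αΔT+βΔS = −(2.3 × 10⁻⁴)(+3.2)+(7.7 × 10⁻⁴)(-1.06) = -1.6 × 10⁻³ → UNSTABLE
  206–228 m: −αΔT+βΔS = −(2.3 × 10⁻⁴)(-4.5)+(7.7 × 10⁻⁴)(-1.18) = 1.3 × 10⁻⁴ → stable
  228–253 m: −αΔT+βΔS = −(2.3 × 10⁻⁴)(+2.1)+(7.7 × 10⁻⁴)(+0.95) = 2.5 × 10⁻⁴ → stable
The 86–206 m interval has Δρ < 0: lighter water underlies denser water.

86–206 m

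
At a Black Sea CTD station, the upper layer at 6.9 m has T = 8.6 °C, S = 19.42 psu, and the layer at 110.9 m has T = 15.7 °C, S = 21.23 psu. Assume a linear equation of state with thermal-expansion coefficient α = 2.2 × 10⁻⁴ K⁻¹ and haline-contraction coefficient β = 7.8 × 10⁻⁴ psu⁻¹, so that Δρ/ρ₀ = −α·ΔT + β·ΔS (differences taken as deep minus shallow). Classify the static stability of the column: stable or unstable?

ΔT = 15.7 − 8.6 = +7.1 K and ΔS = 21.23 − 19.42 = +1.81 psu (deep − shallow).
−αΔT = -1.562 × 10⁻³; βΔS = 1.4118 × 10⁻³; sum Δρ/ρ₀ = -1.502 × 10⁻⁴.
Δρ/ρ₀ < 0, so Δρ < 0: deeper water is lighter → statically unstable; the column would overturn.

unstable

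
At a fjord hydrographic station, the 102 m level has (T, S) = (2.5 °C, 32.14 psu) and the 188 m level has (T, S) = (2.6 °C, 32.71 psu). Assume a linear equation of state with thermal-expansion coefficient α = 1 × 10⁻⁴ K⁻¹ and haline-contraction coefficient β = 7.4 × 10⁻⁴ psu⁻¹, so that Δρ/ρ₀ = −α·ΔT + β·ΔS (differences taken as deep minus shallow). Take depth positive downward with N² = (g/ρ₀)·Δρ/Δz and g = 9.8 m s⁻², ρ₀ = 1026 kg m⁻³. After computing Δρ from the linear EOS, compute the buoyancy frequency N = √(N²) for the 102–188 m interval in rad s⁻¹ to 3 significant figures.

6.85 × 10⁻³ rad s⁻¹

ΔT = +0.1 K, ΔS = +0.57 psu (deep − shallow).
Δρ/ρ₀ = −αΔT + βΔS = -1.00 × 10⁻⁵ + 4.218 × 10⁻⁴ = 4.118 × 10⁻⁴, so Δρ ≈ 0.4225 kg m⁻³.
N² = (g/ρ₀)·Δρ/Δz = g·(Δρ/ρ₀)/Δz = 9.8 × 4.118 × 10⁻⁴ / 86 = 4.6926 × 10⁻⁵ s⁻².
N = √(4.6926 × 10⁻⁵) = 6.8503 × 10⁻³ rad s⁻¹ ≈ 6.85 × 10⁻³ rad s⁻¹.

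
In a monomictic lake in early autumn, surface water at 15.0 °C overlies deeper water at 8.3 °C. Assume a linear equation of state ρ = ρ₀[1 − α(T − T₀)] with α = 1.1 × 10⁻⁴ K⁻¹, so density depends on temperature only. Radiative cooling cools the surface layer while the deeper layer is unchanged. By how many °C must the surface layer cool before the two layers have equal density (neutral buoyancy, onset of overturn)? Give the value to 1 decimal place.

With temperature the only control, equal density requires T_surf′ = T_deep.
T_surf′ = 8.3 °C.
Cooling required: 15.0 − 8.3 = 6.7 °C.

6.7 °C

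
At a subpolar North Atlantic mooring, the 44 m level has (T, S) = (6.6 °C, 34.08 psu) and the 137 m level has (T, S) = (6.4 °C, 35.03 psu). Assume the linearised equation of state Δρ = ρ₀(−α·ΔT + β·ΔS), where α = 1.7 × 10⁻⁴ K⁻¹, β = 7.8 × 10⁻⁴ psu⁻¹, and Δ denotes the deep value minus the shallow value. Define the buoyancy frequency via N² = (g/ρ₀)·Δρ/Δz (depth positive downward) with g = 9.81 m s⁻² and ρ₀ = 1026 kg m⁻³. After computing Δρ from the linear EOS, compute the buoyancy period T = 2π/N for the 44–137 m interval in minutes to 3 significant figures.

ΔT = -0.2 K, ΔS = +0.95 psu (deep − shallow).
Δρ/ρ₀ = −αΔT + βΔS = 3.40 × 10⁻⁵ + 7.41 × 10⁻⁴ = 7.75 × 10⁻⁴, so Δρ ≈ 0.7951 kg m⁻³.
N² = (g/ρ₀)·Δρ/Δz = g·(Δρ/ρ₀)/Δz = 9.81 × 7.75 × 10⁻⁴ / 93 = 8.1750 × 10⁻⁵ s⁻².
N = √(8.1750 × 10⁻⁵) = 9.0416 × 10⁻³ rad s⁻¹ → T = 2π/N = 694.92 s = 11.582 min ≈ 11.6 min.

11.6 min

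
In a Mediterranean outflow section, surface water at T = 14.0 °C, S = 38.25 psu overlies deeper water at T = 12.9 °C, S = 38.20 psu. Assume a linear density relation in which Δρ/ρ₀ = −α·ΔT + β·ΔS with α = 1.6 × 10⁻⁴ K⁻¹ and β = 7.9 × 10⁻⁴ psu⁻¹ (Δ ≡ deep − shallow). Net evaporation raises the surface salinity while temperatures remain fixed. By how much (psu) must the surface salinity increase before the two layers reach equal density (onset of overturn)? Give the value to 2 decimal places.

Neutral buoyancy requires −α(T_deep − T_surf) + β(S_deep − S_surf′) = 0.
S_surf′ = S_deep − (α/β)·ΔT = 38.20 − (1.6 × 10⁻⁴/7.9 × 10⁻⁴)·(-1.1) = 38.4228 psu.
Increase required: 38.4228 − 38.25 = 0.1728 psu.

0.17 psu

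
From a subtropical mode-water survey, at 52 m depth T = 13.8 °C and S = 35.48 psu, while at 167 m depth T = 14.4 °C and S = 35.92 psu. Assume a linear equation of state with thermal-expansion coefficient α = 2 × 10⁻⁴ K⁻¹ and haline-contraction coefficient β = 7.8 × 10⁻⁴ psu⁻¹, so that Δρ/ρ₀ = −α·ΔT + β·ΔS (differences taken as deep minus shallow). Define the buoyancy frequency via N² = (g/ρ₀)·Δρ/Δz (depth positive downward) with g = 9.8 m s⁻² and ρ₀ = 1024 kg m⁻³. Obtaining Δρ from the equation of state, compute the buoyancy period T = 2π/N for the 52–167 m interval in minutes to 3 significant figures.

ΔT = +0.6 K, ΔS = +0.44 psu (deep − shallow).
Δρ/ρ₀ = −αΔT + βΔS = -1.20 × 10⁻⁴ + 3.432 × 10⁻⁴ = 2.232 × 10⁻⁴, so Δρ ≈ 0.2286 kg m⁻³.
N² = (g/ρ₀)·Δρ/Δz = g·(Δρ/ρ₀)/Δz = 9.8 × 2.232 × 10⁻⁴ / 115 = 1.9021 × 10⁻⁵ s⁻².
N = √(1.9021 × 10⁻⁵) = 4.3613 × 10⁻³ rad s⁻¹ → T = 2π/N = 1.4407 × 10³ s = 24.012 min ≈ 24.0 min.

24.0 min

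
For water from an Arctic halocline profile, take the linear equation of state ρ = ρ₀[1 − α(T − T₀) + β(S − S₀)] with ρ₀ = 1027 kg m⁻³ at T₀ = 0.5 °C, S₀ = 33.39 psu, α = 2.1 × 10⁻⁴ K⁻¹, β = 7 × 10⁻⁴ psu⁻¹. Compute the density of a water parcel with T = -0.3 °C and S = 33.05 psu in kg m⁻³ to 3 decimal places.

1026.928 kg m⁻³

T − T₀ = -0.8 K, S − S₀ = -0.34 psu.
Bracket = 1 − α·(-0.8) + β·(-0.34) = 1 + (-7.00 × 10⁻⁵) = 0.9999300.
ρ = 1027 × 0.9999300 = 1026.928 kg m⁻³.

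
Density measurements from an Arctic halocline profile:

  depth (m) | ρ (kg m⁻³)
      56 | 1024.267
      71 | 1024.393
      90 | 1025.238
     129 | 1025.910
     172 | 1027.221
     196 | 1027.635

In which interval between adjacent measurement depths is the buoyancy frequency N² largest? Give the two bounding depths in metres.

Compute the density gradient over each adjacent pair:
  56–71 m: Δρ/Δz = 0.126/15 = 8.4 × 10⁻³ kg m⁻⁴
  71–90 m: Δρ/Δz = 0.845/19 = 0.044 kg m⁻⁴
  90–129 m: Δρ/Δz = 0.672/39 = 0.017 kg m⁻⁴
  129–172 m: Δρ/Δz = 1.311/43 = 0.030 kg m⁻⁴
  172–196 m: Δρ/Δz = 0.414/24 = 0.017 kg m⁻⁴
The largest gradient is in the 71–90 m interval — the pycnocline.

71–90 m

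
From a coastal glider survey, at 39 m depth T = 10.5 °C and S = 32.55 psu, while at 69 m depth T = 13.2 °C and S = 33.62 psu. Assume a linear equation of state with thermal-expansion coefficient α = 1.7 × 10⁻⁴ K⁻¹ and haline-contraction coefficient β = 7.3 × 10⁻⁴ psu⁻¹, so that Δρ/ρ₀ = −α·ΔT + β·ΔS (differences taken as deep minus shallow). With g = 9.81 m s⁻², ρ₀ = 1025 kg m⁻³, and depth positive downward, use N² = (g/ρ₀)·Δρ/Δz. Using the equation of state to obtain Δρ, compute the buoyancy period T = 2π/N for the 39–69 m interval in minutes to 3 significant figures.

10.2 min

ΔT = +2.7 K, ΔS = +1.07 psu (deep − shallow).
Δρ/ρ₀ = −αΔT + βΔS = -4.59 × 10⁻⁴ + 7.811 × 10⁻⁴ = 3.221 × 10⁻⁴, so Δρ ≈ 0.3302 kg m⁻³.
N² = (g/ρ₀)·Δρ/Δz = g·(Δρ/ρ₀)/Δz = 9.81 × 3.221 × 10⁻⁴ / 30 = 1.0533 × 10⁻⁴ s⁻².
N = √(1.0533 × 10⁻⁴) = 0.010263 rad s⁻¹ → T = 2π/N = 612.22 s = 10.204 min ≈ 10.2 min.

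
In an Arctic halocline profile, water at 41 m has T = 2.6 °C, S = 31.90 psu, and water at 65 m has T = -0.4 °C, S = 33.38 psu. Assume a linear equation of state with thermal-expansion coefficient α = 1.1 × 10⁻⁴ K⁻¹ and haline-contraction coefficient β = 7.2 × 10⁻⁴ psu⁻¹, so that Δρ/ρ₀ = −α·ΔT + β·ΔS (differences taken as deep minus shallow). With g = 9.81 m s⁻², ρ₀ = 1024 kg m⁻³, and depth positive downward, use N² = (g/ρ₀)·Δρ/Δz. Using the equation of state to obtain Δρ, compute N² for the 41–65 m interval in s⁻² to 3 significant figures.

ΔT = -3.0 K, ΔS = +1.48 psu (deep − shallow).
Δρ/ρ₀ = −αΔT + βΔS = 3.30 × 10⁻⁴ + 1.0656 × 10⁻³ = 1.3956 × 10⁻³, so Δρ ≈ 1.429 kg m⁻³.
N² = (g/ρ₀)·Δρ/Δz = g·(Δρ/ρ₀)/Δz = 9.81 × 1.3956 × 10⁻³ / 24 = 5.7045 × 10⁻⁴ s⁻² ≈ 5.70 × 10⁻⁴ s⁻².

5.70 × 10⁻⁴ s⁻²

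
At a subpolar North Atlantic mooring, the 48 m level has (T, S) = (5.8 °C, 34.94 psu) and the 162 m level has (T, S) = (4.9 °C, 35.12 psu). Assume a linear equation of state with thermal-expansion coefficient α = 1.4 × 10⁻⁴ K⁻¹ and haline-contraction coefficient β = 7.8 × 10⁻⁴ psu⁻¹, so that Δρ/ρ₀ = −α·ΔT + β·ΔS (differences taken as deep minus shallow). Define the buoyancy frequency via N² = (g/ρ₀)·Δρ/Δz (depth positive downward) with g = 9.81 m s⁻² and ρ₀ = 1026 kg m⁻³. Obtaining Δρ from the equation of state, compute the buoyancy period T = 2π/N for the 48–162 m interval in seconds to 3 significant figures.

1.31 × 10³ s

ΔT = -0.9 K, ΔS = +0.18 psu (deep − shallow).
Δρ/ρ₀ = −αΔT + βΔS = 1.26 × 10⁻⁴ + 1.404 × 10⁻⁴ = 2.664 × 10⁻⁴, so Δρ ≈ 0.2733 kg m⁻³.
N² = (g/ρ₀)·Δρ/Δz = g·(Δρ/ρ₀)/Δz = 9.81 × 2.664 × 10⁻⁴ / 114 = 2.2924 × 10⁻⁵ s⁻².
N = √(2.2924 × 10⁻⁵) = 4.7879 × 10⁻³ rad s⁻¹ → T = 2π/N = 1.3123 × 10³ s ≈ 1.31 × 10³ s.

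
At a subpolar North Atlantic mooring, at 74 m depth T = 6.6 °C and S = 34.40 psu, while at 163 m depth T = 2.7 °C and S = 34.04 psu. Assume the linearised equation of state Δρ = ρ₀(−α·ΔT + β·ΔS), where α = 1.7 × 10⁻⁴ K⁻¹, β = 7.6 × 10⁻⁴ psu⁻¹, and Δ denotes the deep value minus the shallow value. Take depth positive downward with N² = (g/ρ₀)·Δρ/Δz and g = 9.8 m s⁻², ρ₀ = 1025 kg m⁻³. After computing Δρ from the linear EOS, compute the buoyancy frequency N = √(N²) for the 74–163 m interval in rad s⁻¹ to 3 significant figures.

ΔT = -3.9 K, ΔS = -0.36 psu (deep − shallow).
Δρ/ρ₀ = −αΔT + βΔS = 6.63 × 10⁻⁴ − 2.736 × 10⁻⁴ = 3.894 × 10⁻⁴, so Δρ ≈ 0.3991 kg m⁻³.
N² = (g/ρ₀)·Δρ/Δz = g·(Δρ/ρ₀)/Δz = 9.8 × 3.894 × 10⁻⁴ / 89 = 4.2878 × 10⁻⁵ s⁻².
N = √(4.2878 × 10⁻⁵) = 6.5481 × 10⁻³ rad s⁻¹ ≈ 6.55 × 10⁻³ rad s⁻¹.

6.55 × 10⁻³ rad s⁻¹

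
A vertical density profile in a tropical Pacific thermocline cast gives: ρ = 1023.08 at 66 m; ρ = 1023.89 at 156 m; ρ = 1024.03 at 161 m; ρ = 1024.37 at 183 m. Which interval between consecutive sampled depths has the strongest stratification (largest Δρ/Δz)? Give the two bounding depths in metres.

Compute the density gradient over each adjacent pair:
  66–156 m: Δρ/Δz = 0.81/90 = 9.0 × 10⁻³ kg m⁻⁴
  156–161 m: Δρ/Δz = 0.14/5 = 0.028 kg m⁻⁴
  161–183 m: Δρ/Δz = 0.34/22 = 0.015 kg m⁻⁴
The largest gradient is in the 156–161 m interval — the pycnocline.

156–161 m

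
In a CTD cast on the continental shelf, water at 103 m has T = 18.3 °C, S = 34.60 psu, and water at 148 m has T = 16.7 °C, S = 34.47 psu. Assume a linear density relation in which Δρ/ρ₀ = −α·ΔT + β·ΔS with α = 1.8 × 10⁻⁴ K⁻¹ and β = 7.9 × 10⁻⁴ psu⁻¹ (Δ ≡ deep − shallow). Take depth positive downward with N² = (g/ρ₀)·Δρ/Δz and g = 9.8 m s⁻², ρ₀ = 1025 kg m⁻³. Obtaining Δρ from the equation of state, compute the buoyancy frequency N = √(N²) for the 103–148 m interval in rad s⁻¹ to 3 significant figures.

6.35 × 10⁻³ rad s⁻¹

ΔT = -1.6 K, ΔS = -0.13 psu (deep − shallow).
Δρ/ρ₀ = −αΔT + βΔS = 2.88 × 10⁻⁴ − 1.027 × 10⁻⁴ = 1.853 × 10⁻⁴, so Δρ ≈ 0.1899 kg m⁻³.
N² = (g/ρ₀)·Δρ/Δz = g·(Δρ/ρ₀)/Δz = 9.8 × 1.853 × 10⁻⁴ / 45 = 4.0354 × 10⁻⁵ s⁻².
N = √(4.0354 × 10⁻⁵) = 6.3525 × 10⁻³ rad s⁻¹ ≈ 6.35 × 10⁻³ rad s⁻¹.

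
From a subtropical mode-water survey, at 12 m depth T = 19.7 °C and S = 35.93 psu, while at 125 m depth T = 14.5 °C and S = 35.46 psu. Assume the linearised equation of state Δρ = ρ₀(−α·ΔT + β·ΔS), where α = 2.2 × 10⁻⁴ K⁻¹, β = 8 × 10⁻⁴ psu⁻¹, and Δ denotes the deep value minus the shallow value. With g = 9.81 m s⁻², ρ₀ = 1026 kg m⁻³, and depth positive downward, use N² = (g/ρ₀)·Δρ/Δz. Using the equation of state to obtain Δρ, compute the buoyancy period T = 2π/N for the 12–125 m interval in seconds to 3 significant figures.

ΔT = -5.2 K, ΔS = -0.47 psu (deep − shallow).
Δρ/ρ₀ = −αΔT + βΔS = 1.144 × 10⁻³ − 3.76 × 10⁻⁴ = 7.68 × 10⁻⁴, so Δρ ≈ 0.7880 kg m⁻³.
N² = (g/ρ₀)·Δρ/Δz = g·(Δρ/ρ₀)/Δz = 9.81 × 7.68 × 10⁻⁴ / 113 = 6.6673 × 10⁻⁵ s⁻².
N = √(6.6673 × 10⁻⁵) = 8.1654 × 10⁻³ rad s⁻¹ → T = 2π/N = 769.49 s ≈ 769 s.

769 s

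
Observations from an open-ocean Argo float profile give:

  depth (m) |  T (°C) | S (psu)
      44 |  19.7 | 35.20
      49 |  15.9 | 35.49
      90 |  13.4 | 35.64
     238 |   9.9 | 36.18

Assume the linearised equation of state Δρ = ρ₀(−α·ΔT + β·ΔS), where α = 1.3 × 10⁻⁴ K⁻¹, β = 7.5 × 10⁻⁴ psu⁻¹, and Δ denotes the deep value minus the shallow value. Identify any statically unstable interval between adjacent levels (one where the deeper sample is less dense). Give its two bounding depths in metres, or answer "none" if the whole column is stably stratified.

none

Evaluate Δρ/ρ₀ = −αΔT + βΔS across each adjacent pair:
  44–49 m: −αΔT+βΔS = −(1.3 × 10⁻⁴)(-3.8)+(7.5 × 10⁻⁴)(+0.29) = 7.1 × 10⁻⁴ → stable
  49–90 m: −αΔT+βΔS = −(1.3 × 10⁻⁴)(-2.5)+(7.5 × 10⁻⁴)(+0.15) = 4.4 × 10⁻⁴ → stable
  90–238 m: −αΔT+βΔS = −(1.3 × 10⁻⁴)(-3.5)+(7.5 × 10⁻⁴)(+0.54) = 8.6 × 10⁻⁴ → stable
Every interval has Δρ > 0: the column is stably stratified throughout.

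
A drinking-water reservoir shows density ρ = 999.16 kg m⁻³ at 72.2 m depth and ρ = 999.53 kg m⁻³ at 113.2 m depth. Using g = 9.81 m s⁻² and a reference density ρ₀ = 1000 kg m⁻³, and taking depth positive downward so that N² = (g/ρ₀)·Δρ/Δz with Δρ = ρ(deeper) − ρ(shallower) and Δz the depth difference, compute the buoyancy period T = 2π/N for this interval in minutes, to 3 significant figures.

11.1 min

Δρ = 999.53 − 999.16 = 0.37 kg m⁻³ over Δz = 113.2 − 72.2 = 41 m.
N² = (9.81/1000) × (0.37/41) = 8.8529 × 10⁻⁵ s⁻².
N = √(8.8529 × 10⁻⁵) = 9.4090 × 10⁻³ rad s⁻¹, so T = 2π/N = 667.78 s = 11.130 min ≈ 11.1 min.
Since Δρ > 0 the layer is stably stratified.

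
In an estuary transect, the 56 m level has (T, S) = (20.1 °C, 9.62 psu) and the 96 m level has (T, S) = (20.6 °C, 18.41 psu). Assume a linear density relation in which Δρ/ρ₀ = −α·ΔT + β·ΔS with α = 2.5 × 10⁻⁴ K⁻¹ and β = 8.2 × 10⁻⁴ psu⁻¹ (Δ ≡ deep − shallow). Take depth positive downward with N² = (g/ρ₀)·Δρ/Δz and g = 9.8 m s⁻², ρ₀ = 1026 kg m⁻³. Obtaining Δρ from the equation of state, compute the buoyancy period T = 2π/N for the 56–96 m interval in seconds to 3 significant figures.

151 s

ΔT = +0.5 K, ΔS = +8.79 psu (deep − shallow).
Δρ/ρ₀ = −αΔT + βΔS = -1.25 × 10⁻⁴ + 7.2078 × 10⁻³ = 7.0828 × 10⁻³, so Δρ ≈ 7.267 kg m⁻³.
N² = (g/ρ₀)·Δρ/Δz = g·(Δρ/ρ₀)/Δz = 9.8 × 7.0828 × 10⁻³ / 40 = 1.7353 × 10⁻³ s⁻².
N = √(1.7353 × 10⁻³) = 0.041657 rad s⁻¹ → T = 2π/N = 150.83 s ≈ 151 s.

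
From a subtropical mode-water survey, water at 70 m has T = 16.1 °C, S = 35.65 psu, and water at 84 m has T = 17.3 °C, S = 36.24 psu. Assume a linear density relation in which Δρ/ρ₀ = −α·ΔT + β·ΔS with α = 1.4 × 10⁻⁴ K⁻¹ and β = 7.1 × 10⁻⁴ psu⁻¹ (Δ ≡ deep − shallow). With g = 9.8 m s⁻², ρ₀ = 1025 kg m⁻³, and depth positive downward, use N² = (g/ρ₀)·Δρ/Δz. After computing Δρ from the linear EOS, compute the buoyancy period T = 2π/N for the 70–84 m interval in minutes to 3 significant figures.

7.90 min

ΔT = +1.2 K, ΔS = +0.59 psu (deep − shallow).
Δρ/ρ₀ = −αΔT + βΔS = -1.68 × 10⁻⁴ + 4.189 × 10⁻⁴ = 2.509 × 10⁻⁴, so Δρ ≈ 0.2572 kg m⁻³.
N² = (g/ρ₀)·Δρ/Δz = g·(Δρ/ρ₀)/Δz = 9.8 × 2.509 × 10⁻⁴ / 14 = 1.7563 × 10⁻⁴ s⁻².
N = √(1.7563 × 10⁻⁴) = 0.013253 rad s⁻¹ → T = 2π/N = 474.10 s = 7.9017 min ≈ 7.90 min.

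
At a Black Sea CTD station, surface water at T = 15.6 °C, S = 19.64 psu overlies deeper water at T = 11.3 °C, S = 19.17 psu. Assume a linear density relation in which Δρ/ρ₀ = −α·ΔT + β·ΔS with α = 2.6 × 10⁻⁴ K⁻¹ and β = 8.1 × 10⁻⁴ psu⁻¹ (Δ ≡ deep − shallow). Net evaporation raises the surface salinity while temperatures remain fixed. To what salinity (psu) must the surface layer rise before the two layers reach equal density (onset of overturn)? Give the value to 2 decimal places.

Neutral buoyancy requires −α(T_deep − T_surf) + β(S_deep − S_surf′) = 0.
S_surf′ = S_deep − (α/β)·ΔT = 19.17 − (2.6 × 10⁻⁴/8.1 × 10⁻⁴)·(-4.3) = 20.5502 psu.
Increase required: 20.5502 − 19.64 = 0.9102 psu.

20.55 psu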